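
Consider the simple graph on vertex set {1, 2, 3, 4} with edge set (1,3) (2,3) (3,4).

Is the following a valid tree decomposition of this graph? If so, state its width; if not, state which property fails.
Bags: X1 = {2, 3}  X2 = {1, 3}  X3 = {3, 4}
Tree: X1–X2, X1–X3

Yes; width 1.

Checking the three conditions: (i) the bags cover all of {1, 2, 3, 4}; (ii) for each edge, some bag contains both endpoints; (iii) the bags containing any fixed vertex form a subtree. All hold, so the decomposition is valid with width 2 − 1 = 1.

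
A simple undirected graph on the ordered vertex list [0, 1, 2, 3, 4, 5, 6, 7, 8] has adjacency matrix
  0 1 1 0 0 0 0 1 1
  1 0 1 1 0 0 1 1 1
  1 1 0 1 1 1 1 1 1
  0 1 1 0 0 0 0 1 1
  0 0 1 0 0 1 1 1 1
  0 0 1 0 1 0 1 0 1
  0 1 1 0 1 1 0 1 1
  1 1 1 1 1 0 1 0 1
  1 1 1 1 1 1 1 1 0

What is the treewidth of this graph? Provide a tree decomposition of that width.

Every bag has size at most 5, so the width is 5 − 1 = 4 and tw(G) ≤ 4. Conversely, {2, 4, 5, 6, 8} is a clique of size 5, and the vertices of any clique must share a bag in every tree decomposition; so some bag has ≥ 5 vertices and tw(G) ≥ 4. The upper and lower bounds meet at 4, so that is the treewidth.

Treewidth 4.
One optimal decomposition is:
Bags: B1 = {1, 2, 3, 7, 8}  B2 = {1, 2, 6, 7, 8}  B3 = {2, 4, 6, 7, 8}  B4 = {2, 4, 5, 6, 8}  B5 = {0, 1, 2, 7, 8}
Tree: B1–B2, B2–B3, B3–B4, B2–B5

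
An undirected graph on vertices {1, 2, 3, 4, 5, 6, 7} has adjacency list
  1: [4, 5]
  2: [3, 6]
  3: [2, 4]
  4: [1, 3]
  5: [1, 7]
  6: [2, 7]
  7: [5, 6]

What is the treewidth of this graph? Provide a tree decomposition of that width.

Treewidth 2.
One optimal decomposition is:
Bags: B1 = {2, 3, 4}  B2 = {1, 2, 4}  B3 = {1, 2, 5}  B4 = {2, 5, 7}  B5 = {2, 6, 7}
Tree: B1–B2, B2–B3, B3–B4, B4–B5

Every bag has size at most 3, so the width is 3 − 1 = 2 and tw(G) ≤ 2. Since 2–3–4–1–5–7–6–2 is a cycle in G, G is not acyclic. Forests are exactly the graphs of treewidth ≤ 1, so tw(G) ≥ 2. Hence tw(G) = 2 exactly.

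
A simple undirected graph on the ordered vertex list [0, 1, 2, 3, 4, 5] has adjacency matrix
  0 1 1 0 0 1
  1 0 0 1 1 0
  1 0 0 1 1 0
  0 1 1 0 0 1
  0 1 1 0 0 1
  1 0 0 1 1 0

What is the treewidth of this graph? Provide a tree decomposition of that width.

Each bag holds 4 vertices, so the decomposition has width 3, which upper-bounds the treewidth. For the lower bound: the 4 vertex sets {0,5}, {1,3}, {4}, {2} are disjoint, each induces a connected subgraph, and every pair is joined by at least one edge of G. Contracting each set to a single vertex therefore yields K_{4} as a minor, and since treewidth is minor-monotone, tw(G) ≥ tw(K_{4}) = 3. Therefore the treewidth is 3.

Treewidth 3.
One such decomposition:
Bags: B1 = {0, 3, 4, 5}  B2 = {0, 1, 3, 4}  B3 = {0, 2, 3, 4}
Tree: B1–B2, B2–B3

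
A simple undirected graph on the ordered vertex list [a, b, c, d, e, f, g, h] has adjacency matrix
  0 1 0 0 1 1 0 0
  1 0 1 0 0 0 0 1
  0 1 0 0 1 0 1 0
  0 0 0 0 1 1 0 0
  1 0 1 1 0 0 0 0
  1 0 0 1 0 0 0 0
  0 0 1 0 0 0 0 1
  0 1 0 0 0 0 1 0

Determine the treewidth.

2

A width-2 tree decomposition is:
Bags: B1 = {b, g, h}  B2 = {b, c, g}  B3 = {a, b, c}  B4 = {a, c, e}  B5 = {a, e, f}  B6 = {d, e, f}
Tree: B1–B2, B2–B3, B3–B4, B4–B5, B5–B6
The largest bag has 3 vertices, giving width 2; this decomposition certifies tw(G) ≤ 2. Since h–g–c–b–h is a cycle in G, G is not acyclic. Forests are exactly the graphs of treewidth ≤ 1, so tw(G) ≥ 2. Therefore the treewidth is 2.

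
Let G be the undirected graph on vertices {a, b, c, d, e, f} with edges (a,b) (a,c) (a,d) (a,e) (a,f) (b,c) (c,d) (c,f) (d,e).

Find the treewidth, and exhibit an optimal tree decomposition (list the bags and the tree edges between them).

Treewidth 2.
One optimal decomposition is:
Bags: B1 = {a, c, f}  B2 = {a, c, d}  B3 = {a, d, e}  B4 = {a, b, c}
Tree: B1–B2, B2–B3, B2–B4

Each bag holds 3 vertices, so the decomposition has width 2, which upper-bounds the treewidth. Conversely, {a, d, e} is a clique of size 3, and the vertices of any clique must share a bag in every tree decomposition; so some bag has ≥ 3 vertices and tw(G) ≥ 2. The upper and lower bounds meet at 2, so that is the treewidth.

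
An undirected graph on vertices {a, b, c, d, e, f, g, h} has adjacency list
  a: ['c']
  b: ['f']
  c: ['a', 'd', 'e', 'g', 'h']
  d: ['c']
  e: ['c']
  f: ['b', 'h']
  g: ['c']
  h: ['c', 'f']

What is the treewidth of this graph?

A width-1 tree decomposition is:
Bags: B1 = {a, c}  B2 = {c, d}  B3 = {c, e}  B4 = {c, g}  B5 = {c, h}  B6 = {f, h}  B7 = {b, f}
Tree: B1–B2, B2–B3, B2–B4, B2–B5, B5–B6, B6–B7
Each bag holds 2 vertices, so the decomposition has width 1, which upper-bounds the treewidth. Since G has at least one edge (e.g. a–c), it is not an edgeless graph, so tw(G) ≥ 1. Combining the bounds, tw(G) = 1.

1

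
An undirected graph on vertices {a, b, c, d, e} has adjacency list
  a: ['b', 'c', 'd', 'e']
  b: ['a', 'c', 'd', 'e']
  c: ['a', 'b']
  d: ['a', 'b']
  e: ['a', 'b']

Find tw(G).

2

A width-2 tree decomposition is:
Bags: B1 = {a, b, e}  B2 = {a, b, d}  B3 = {a, b, c}
Tree: B1–B2, B2–B3
Each bag holds 3 vertices, so the decomposition has width 2, which upper-bounds the treewidth. Conversely, {a, b, d} is a clique of size 3, and the vertices of any clique must share a bag in every tree decomposition; so some bag has ≥ 3 vertices and tw(G) ≥ 2. Therefore the treewidth is 2.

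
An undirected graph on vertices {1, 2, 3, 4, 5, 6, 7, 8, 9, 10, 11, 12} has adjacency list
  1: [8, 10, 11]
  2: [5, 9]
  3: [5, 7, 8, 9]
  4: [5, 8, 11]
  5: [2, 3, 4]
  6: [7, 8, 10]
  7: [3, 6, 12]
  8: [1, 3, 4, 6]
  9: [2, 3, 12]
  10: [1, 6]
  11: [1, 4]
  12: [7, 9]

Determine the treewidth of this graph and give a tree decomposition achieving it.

The largest bag has 4 vertices, giving width 3; this decomposition certifies tw(G) ≤ 3. For the lower bound: the 4 vertex sets {2,9,12}, {5}, {3}, {4,6,7,8} are disjoint, each induces a connected subgraph, and every pair is joined by at least one edge of G. Contracting each set to a single vertex therefore yields K_{4} as a minor, and since treewidth is minor-monotone, tw(G) ≥ tw(K_{4}) = 3. Therefore the treewidth is 3.

Treewidth 3.
One such decomposition:
Bags: B1 = {2, 5, 9, 12}  B2 = {3, 5, 9, 12}  B3 = {3, 5, 7, 12}  B4 = {3, 4, 5, 7}  B5 = {3, 4, 7, 8}  B6 = {4, 6, 7, 8}  B7 = {4, 6, 8, 11}  B8 = {1, 6, 8, 11}  B9 = {1, 6, 10, 11}
Tree: B1–B2, B2–B3, B3–B4, B4–B5, B5–B6, B6–B7, B7–B8, B8–B9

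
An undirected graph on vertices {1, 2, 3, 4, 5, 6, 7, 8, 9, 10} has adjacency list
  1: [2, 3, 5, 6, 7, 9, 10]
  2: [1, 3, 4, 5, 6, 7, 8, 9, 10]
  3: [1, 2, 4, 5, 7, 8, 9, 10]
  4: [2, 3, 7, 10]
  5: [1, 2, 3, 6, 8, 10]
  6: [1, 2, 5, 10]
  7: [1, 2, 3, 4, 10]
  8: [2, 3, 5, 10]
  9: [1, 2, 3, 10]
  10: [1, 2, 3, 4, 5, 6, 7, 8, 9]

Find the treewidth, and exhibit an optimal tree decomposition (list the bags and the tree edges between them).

Treewidth 4.
Bags: B1 = {1, 2, 3, 9, 10}  B2 = {1, 2, 3, 5, 10}  B3 = {1, 2, 5, 6, 10}  B4 = {2, 3, 5, 8, 10}  B5 = {1, 2, 3, 7, 10}  B6 = {2, 3, 4, 7, 10}
Tree: B1–B2, B2–B3, B2–B4, B1–B5, B5–B6

Every bag has size at most 5, so the width is 5 − 1 = 4 and tw(G) ≤ 4. Conversely, {2, 3, 5, 8, 10} is a clique of size 5, and the vertices of any clique must share a bag in every tree decomposition; so some bag has ≥ 5 vertices and tw(G) ≥ 4. Hence tw(G) = 4 exactly.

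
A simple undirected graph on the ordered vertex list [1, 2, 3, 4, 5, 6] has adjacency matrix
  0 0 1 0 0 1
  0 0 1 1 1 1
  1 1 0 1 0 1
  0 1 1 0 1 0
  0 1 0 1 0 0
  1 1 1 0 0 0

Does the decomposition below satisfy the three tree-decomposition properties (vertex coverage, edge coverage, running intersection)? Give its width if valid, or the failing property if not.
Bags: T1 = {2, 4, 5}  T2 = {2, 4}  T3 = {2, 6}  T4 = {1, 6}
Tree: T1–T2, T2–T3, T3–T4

No — vertex 3 appears in no bag.

A tree decomposition must satisfy three properties: every vertex lies in some bag; for every edge, both endpoints lie together in some bag; and for every vertex, the bags containing it form a connected subtree. Here vertex 3 appears in no bag, so the decomposition is invalid.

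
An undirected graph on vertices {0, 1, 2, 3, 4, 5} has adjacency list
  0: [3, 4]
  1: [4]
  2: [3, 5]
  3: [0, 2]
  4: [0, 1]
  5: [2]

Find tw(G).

1

A width-1 tree decomposition is:
Bags: B1 = {2, 5}  B2 = {2, 3}  B3 = {0, 3}  B4 = {0, 4}  B5 = {1, 4}
Tree: B1–B2, B2–B3, B3–B4, B4–B5
The largest bag has 2 vertices, giving width 1; this decomposition certifies tw(G) ≤ 1. G has an edge, so its treewidth is at least 1. The upper and lower bounds meet at 1, so that is the treewidth.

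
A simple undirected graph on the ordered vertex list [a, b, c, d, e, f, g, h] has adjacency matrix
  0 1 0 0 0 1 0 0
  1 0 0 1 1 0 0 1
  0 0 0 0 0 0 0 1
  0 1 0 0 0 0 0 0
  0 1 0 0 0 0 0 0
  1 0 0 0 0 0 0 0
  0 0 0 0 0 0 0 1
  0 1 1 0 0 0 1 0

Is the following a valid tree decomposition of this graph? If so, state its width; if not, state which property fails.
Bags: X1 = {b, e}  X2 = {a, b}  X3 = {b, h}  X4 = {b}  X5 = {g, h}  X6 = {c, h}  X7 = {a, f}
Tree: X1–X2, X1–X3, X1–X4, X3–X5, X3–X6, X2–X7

No — vertex d appears in no bag.

A tree decomposition must satisfy three properties: every vertex lies in some bag; for every edge, both endpoints lie together in some bag; and for every vertex, the bags containing it form a connected subtree. Here vertex d appears in no bag, so the decomposition is invalid.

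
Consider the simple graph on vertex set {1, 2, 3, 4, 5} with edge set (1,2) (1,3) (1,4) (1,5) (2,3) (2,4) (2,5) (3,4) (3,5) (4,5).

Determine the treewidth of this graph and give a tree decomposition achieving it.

A single bag containing all 5 vertices is trivially a valid decomposition of width 4. Conversely, {1, 2, 3, 4, 5} is a clique of size 5, and the vertices of any clique must share a bag in every tree decomposition; so some bag has ≥ 5 vertices and tw(G) ≥ 4. Combining the bounds, tw(G) = 4.

Treewidth 4.
One such decomposition:
Bags: B1 = {1, 2, 3, 4, 5}
Tree: (single bag)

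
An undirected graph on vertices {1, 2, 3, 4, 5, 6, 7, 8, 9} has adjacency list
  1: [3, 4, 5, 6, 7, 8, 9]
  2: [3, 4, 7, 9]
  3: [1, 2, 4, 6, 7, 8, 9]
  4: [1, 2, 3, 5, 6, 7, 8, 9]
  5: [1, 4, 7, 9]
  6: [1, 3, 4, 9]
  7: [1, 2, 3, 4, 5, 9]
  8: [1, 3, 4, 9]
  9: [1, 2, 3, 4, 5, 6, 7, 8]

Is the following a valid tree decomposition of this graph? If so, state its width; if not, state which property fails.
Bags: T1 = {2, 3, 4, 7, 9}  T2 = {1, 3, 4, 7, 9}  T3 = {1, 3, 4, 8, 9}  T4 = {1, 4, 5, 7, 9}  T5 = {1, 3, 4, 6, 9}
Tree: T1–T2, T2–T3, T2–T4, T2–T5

Vertex coverage: the bags together contain {1, 2, 3, 4, 5, 6, 7, 8, 9}, the full vertex set. Edge coverage: each edge of G has both endpoints in at least one bag. Running intersection: for every vertex, the bags containing it form a connected subtree. All three properties hold, so this is a valid tree decomposition of width max|bag| − 1 = 4, and hence tw(G) ≤ 4.

Yes; width 4.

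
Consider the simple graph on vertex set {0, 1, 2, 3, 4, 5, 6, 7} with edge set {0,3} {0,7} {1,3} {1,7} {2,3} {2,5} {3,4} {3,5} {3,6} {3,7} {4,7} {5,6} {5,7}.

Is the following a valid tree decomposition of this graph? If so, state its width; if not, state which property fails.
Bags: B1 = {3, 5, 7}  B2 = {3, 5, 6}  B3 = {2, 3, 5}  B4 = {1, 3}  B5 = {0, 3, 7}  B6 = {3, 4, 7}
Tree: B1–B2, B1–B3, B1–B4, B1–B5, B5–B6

A tree decomposition must satisfy three properties: every vertex lies in some bag; for every edge, both endpoints lie together in some bag; and for every vertex, the bags containing it form a connected subtree. Here edge (7,1) lies in no bag, so the decomposition is invalid.

No — edge (7,1) lies in no bag.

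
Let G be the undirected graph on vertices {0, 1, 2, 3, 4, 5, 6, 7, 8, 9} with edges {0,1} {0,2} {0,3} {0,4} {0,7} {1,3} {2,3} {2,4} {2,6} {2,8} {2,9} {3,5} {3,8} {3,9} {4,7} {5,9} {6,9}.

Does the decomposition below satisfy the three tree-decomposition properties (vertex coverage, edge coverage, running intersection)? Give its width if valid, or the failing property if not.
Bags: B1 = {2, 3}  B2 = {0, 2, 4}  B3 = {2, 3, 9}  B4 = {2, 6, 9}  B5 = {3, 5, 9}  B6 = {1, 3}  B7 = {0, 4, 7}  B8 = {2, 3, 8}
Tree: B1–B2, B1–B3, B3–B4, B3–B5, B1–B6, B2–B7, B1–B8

A tree decomposition must satisfy three properties: every vertex lies in some bag; for every edge, both endpoints lie together in some bag; and for every vertex, the bags containing it form a connected subtree. Here edge (0,3) lies in no bag, so the decomposition is invalid.

No — edge (0,3) lies in no bag.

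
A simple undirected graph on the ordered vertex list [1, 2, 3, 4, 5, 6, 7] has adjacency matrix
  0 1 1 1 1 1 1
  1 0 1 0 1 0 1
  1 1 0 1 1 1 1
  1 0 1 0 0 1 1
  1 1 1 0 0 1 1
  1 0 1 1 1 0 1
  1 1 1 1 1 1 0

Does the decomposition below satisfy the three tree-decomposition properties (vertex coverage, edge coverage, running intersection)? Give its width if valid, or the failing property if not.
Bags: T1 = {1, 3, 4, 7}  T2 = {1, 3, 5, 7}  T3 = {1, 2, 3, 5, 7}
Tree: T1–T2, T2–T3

No — vertex 6 appears in no bag.

A tree decomposition must satisfy three properties: every vertex lies in some bag; for every edge, both endpoints lie together in some bag; and for every vertex, the bags containing it form a connected subtree. Here vertex 6 appears in no bag, so the decomposition is invalid.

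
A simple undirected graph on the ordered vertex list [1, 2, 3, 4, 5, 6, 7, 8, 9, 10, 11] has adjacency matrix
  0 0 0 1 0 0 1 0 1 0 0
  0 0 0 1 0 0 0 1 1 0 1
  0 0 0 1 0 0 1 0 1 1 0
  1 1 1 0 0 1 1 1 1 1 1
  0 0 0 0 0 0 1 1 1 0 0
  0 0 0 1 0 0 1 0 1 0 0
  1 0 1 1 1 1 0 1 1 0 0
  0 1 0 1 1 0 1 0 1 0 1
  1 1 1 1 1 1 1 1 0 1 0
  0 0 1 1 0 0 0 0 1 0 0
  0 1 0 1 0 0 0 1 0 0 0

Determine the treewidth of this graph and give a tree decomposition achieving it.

Treewidth 3.
One such decomposition:
Bags: B1 = {4, 7, 8, 9}  B2 = {2, 4, 8, 9}  B3 = {1, 4, 7, 9}  B4 = {5, 7, 8, 9}  B5 = {4, 6, 7, 9}  B6 = {2, 4, 8, 11}  B7 = {3, 4, 7, 9}  B8 = {3, 4, 9, 10}
Tree: B1–B2, B1–B3, B1–B4, B1–B5, B2–B6, B5–B7, B7–B8

Each bag holds 4 vertices, so the decomposition has width 3, which upper-bounds the treewidth. For the lower bound, the 4 vertices {2, 4, 8, 9} are pairwise adjacent, and any tree decomposition puts a clique entirely inside one bag — forcing width ≥ 3. Combining the bounds, tw(G) = 3.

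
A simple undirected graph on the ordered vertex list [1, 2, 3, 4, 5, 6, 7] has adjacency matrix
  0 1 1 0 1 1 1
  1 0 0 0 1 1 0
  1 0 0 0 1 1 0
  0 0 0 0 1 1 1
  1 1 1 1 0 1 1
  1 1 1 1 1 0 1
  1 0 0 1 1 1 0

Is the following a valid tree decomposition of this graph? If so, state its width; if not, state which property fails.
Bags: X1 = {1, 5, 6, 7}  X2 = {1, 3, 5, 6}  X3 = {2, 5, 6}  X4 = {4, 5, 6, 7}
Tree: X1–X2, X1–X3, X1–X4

No — edge (1,2) lies in no bag.

A tree decomposition must satisfy three properties: every vertex lies in some bag; for every edge, both endpoints lie together in some bag; and for every vertex, the bags containing it form a connected subtree. Here edge (1,2) lies in no bag, so the decomposition is invalid.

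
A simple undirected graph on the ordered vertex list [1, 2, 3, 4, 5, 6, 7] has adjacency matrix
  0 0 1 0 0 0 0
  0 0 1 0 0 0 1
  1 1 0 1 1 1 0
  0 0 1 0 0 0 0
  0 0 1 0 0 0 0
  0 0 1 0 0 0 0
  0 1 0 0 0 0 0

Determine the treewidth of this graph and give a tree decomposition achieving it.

Every bag has size at most 2, so the width is 2 − 1 = 1 and tw(G) ≤ 1. G has an edge, so its treewidth is at least 1. The upper and lower bounds meet at 1, so that is the treewidth.

Treewidth 1.
One optimal decomposition is:
Bags: B1 = {3, 4}  B2 = {3, 5}  B3 = {2, 3}  B4 = {3, 6}  B5 = {1, 3}  B6 = {2, 7}
Tree: B1–B2, B1–B3, B3–B4, B1–B5, B3–B6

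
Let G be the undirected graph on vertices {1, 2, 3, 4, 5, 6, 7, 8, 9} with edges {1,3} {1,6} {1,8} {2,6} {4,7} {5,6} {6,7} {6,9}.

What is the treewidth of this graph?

1

A width-1 tree decomposition is:
Bags: B1 = {1, 6}  B2 = {2, 6}  B3 = {6, 9}  B4 = {6, 7}  B5 = {1, 8}  B6 = {4, 7}  B7 = {5, 6}  B8 = {1, 3}
Tree: B1–B2, B1–B3, B1–B4, B1–B5, B4–B6, B2–B7, B1–B8
The largest bag has 2 vertices, giving width 1; this decomposition certifies tw(G) ≤ 1. Any graph with an edge has treewidth ≥ 1, and G has the edge 1–6. The upper and lower bounds meet at 1, so that is the treewidth.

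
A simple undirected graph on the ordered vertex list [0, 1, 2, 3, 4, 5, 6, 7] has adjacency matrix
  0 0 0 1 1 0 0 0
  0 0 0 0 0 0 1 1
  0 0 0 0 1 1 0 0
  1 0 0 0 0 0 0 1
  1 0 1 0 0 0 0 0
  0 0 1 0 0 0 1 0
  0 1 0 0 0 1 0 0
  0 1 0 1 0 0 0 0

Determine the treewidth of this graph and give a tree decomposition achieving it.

Treewidth 2.
One such decomposition:
Bags: B1 = {2, 5, 6}  B2 = {2, 4, 6}  B3 = {0, 4, 6}  B4 = {0, 3, 6}  B5 = {3, 6, 7}  B6 = {1, 6, 7}
Tree: B1–B2, B2–B3, B3–B4, B4–B5, B5–B6

The largest bag has 3 vertices, giving width 2; this decomposition certifies tw(G) ≤ 2. The edges 6–5–2–4–0–3–7–1–6 form a cycle, so G is not a tree and its treewidth is at least 2. Combining the bounds, tw(G) = 2.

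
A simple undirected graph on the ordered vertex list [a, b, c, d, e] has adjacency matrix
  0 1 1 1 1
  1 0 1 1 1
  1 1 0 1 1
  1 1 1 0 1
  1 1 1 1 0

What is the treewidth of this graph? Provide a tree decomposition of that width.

Treewidth 4.
One such decomposition:
Bags: B1 = {a, b, c, d, e}
Tree: (single bag)

With just one bag of size 5, the width is 5 − 1 = 4, so tw(G) ≤ 4. For the lower bound, the 5 vertices {a, b, c, d, e} are pairwise adjacent, and any tree decomposition puts a clique entirely inside one bag — forcing width ≥ 4. Hence tw(G) = 4 exactly.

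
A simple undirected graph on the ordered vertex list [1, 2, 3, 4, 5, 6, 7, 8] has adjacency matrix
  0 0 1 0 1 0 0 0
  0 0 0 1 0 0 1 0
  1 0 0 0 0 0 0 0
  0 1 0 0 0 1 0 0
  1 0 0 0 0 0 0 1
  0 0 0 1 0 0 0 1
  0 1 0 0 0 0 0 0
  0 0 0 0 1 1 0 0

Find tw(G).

A width-1 tree decomposition is:
Bags: B1 = {1, 3}  B2 = {1, 5}  B3 = {5, 8}  B4 = {6, 8}  B5 = {4, 6}  B6 = {2, 4}  B7 = {2, 7}
Tree: B1–B2, B2–B3, B3–B4, B4–B5, B5–B6, B6–B7
The largest bag has 2 vertices, giving width 1; this decomposition certifies tw(G) ≤ 1. Any graph with an edge has treewidth ≥ 1, and G has the edge 3–1. Combining the bounds, tw(G) = 1.

1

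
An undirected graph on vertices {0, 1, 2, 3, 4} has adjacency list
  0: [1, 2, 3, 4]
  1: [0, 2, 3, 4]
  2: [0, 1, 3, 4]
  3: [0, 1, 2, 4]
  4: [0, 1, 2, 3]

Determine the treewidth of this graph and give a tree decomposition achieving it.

A single bag containing all 5 vertices is trivially a valid decomposition of width 4. For the lower bound, the 5 vertices {0, 1, 2, 3, 4} are pairwise adjacent, and any tree decomposition puts a clique entirely inside one bag — forcing width ≥ 4. Therefore the treewidth is 4.

Treewidth 4.
Bags: B1 = {0, 1, 2, 3, 4}
Tree: (single bag)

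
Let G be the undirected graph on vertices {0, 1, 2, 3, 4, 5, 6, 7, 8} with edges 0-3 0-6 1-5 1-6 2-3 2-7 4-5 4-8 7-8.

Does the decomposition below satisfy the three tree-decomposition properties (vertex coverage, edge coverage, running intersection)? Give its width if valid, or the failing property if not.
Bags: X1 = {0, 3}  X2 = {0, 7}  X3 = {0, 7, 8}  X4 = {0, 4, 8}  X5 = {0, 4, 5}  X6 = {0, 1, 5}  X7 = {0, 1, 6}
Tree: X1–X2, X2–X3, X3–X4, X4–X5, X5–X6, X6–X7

A tree decomposition must satisfy three properties: every vertex lies in some bag; for every edge, both endpoints lie together in some bag; and for every vertex, the bags containing it form a connected subtree. Here vertex 2 appears in no bag, so the decomposition is invalid.

No — vertex 2 appears in no bag.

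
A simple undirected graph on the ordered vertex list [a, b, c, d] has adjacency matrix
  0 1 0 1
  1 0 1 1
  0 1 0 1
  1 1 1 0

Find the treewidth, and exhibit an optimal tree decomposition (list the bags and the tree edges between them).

Each bag holds 3 vertices, so the decomposition has width 2, which upper-bounds the treewidth. For the lower bound, the 3 vertices {b, c, d} are pairwise adjacent, and any tree decomposition puts a clique entirely inside one bag — forcing width ≥ 2. Combining the bounds, tw(G) = 2.

Treewidth 2.
One such decomposition:
Bags: B1 = {a, b, d}  B2 = {b, c, d}
Tree: B1–B2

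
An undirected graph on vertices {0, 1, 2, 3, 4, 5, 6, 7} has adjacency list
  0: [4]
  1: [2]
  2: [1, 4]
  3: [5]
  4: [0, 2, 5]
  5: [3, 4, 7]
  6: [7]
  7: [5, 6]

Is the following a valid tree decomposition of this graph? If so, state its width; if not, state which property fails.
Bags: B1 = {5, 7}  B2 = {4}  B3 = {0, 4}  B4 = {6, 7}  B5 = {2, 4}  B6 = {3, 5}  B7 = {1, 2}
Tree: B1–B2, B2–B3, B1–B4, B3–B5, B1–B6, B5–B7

A tree decomposition must satisfy three properties: every vertex lies in some bag; for every edge, both endpoints lie together in some bag; and for every vertex, the bags containing it form a connected subtree. Here edge (5,4) lies in no bag, so the decomposition is invalid.

No — edge (5,4) lies in no bag.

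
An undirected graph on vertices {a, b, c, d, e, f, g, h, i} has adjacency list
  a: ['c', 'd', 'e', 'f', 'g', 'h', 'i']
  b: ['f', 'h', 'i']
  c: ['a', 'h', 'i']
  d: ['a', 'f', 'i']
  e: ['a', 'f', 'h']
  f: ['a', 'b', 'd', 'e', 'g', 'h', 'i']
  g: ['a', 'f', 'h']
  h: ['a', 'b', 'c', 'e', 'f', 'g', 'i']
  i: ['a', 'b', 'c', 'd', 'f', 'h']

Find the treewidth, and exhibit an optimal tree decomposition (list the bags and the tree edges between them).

Treewidth 3.
One such decomposition:
Bags: B1 = {a, f, h, i}  B2 = {b, f, h, i}  B3 = {a, d, f, i}  B4 = {a, c, h, i}  B5 = {a, e, f, h}  B6 = {a, f, g, h}
Tree: B1–B2, B1–B3, B1–B4, B1–B5, B5–B6

Each bag holds 4 vertices, so the decomposition has width 3, which upper-bounds the treewidth. On the other hand G contains the 4-clique {a, c, h, i}. A clique must lie in a single bag of any decomposition, so no decomposition can have width below 3. Combining the bounds, tw(G) = 3.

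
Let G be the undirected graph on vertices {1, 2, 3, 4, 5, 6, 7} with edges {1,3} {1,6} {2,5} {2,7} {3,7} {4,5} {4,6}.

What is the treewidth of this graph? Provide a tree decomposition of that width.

Every bag has size at most 3, so the width is 3 − 1 = 2 and tw(G) ≤ 2. Since 7–2–5–4–6–1–3–7 is a cycle in G, G is not acyclic. Forests are exactly the graphs of treewidth ≤ 1, so tw(G) ≥ 2. Therefore the treewidth is 2.

Treewidth 2.
Bags: B1 = {2, 5, 7}  B2 = {4, 5, 7}  B3 = {4, 6, 7}  B4 = {1, 6, 7}  B5 = {1, 3, 7}
Tree: B1–B2, B2–B3, B3–B4, B4–B5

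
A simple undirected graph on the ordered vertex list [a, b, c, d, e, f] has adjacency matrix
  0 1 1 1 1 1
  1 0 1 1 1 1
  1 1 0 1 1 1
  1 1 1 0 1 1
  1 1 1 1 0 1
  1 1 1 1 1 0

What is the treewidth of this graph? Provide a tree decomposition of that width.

Treewidth 5.
Bags: B1 = {a, b, c, d, e, f}
Tree: (single bag)

With just one bag of size 6, the width is 6 − 1 = 5, so tw(G) ≤ 5. On the other hand G contains the 6-clique {a, b, c, d, e, f}. A clique must lie in a single bag of any decomposition, so no decomposition can have width below 5. The upper and lower bounds meet at 5, so that is the treewidth.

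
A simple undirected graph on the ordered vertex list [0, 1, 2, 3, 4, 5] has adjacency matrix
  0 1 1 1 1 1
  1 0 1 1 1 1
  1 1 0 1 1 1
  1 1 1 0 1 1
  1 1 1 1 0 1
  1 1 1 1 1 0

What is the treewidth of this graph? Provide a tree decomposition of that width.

Treewidth 5.
Bags: B1 = {0, 1, 2, 3, 4, 5}
Tree: (single bag)

A single bag containing all 6 vertices is trivially a valid decomposition of width 5. For the lower bound, the 6 vertices {0, 1, 2, 3, 4, 5} are pairwise adjacent, and any tree decomposition puts a clique entirely inside one bag — forcing width ≥ 5. Hence tw(G) = 5 exactly.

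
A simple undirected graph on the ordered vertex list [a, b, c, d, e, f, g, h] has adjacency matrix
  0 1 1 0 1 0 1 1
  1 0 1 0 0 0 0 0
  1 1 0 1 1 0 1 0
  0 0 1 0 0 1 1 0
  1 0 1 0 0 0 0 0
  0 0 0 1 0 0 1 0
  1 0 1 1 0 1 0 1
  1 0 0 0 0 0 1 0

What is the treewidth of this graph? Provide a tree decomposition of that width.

Each bag holds 3 vertices, so the decomposition has width 2, which upper-bounds the treewidth. For the lower bound, the 3 vertices {c, d, g} are pairwise adjacent, and any tree decomposition puts a clique entirely inside one bag — forcing width ≥ 2. The upper and lower bounds meet at 2, so that is the treewidth.

Treewidth 2.
One such decomposition:
Bags: B1 = {c, d, g}  B2 = {a, c, g}  B3 = {a, g, h}  B4 = {a, c, e}  B5 = {d, f, g}  B6 = {a, b, c}
Tree: B1–B2, B2–B3, B2–B4, B1–B5, B4–B6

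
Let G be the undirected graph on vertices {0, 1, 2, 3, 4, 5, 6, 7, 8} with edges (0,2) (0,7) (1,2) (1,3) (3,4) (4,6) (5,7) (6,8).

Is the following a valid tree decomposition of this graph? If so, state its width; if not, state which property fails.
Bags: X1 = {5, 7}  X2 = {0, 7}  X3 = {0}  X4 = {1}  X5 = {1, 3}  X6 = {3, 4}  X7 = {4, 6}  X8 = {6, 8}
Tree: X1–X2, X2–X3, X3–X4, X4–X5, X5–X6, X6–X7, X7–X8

A tree decomposition must satisfy three properties: every vertex lies in some bag; for every edge, both endpoints lie together in some bag; and for every vertex, the bags containing it form a connected subtree. Here vertex 2 appears in no bag, so the decomposition is invalid.

No — vertex 2 appears in no bag.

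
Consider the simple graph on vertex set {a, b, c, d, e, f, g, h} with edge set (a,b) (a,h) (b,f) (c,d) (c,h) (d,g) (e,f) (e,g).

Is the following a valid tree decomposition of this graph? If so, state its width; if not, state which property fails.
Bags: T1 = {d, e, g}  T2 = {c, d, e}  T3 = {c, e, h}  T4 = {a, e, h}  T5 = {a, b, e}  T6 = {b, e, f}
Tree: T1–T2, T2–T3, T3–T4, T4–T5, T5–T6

Yes; width 2.

Vertex coverage: the bags together contain {a, b, c, d, e, f, g, h}, the full vertex set. Edge coverage: each edge of G has both endpoints in at least one bag. Running intersection: for every vertex, the bags containing it form a connected subtree. All three properties hold, so this is a valid tree decomposition of width max|bag| − 1 = 2, and hence tw(G) ≤ 2.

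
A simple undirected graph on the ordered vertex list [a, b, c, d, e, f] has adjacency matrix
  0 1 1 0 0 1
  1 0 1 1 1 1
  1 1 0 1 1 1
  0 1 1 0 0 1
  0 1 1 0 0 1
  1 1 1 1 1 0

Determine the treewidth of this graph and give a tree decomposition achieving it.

Every bag has size at most 4, so the width is 4 − 1 = 3 and tw(G) ≤ 3. On the other hand G contains the 4-clique {b, c, d, f}. A clique must lie in a single bag of any decomposition, so no decomposition can have width below 3. The upper and lower bounds meet at 3, so that is the treewidth.

Treewidth 3.
One optimal decomposition is:
Bags: B1 = {b, c, d, f}  B2 = {a, b, c, f}  B3 = {b, c, e, f}
Tree: B1–B2, B2–B3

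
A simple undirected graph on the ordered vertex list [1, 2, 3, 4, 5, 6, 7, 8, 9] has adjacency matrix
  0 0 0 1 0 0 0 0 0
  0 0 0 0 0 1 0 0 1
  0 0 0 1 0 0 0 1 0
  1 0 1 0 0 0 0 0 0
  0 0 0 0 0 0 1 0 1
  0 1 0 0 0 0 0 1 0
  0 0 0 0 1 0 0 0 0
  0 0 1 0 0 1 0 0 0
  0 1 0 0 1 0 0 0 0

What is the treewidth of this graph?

A width-1 tree decomposition is:
Bags: B1 = {5, 7}  B2 = {5, 9}  B3 = {2, 9}  B4 = {2, 6}  B5 = {6, 8}  B6 = {3, 8}  B7 = {3, 4}  B8 = {1, 4}
Tree: B1–B2, B2–B3, B3–B4, B4–B5, B5–B6, B6–B7, B7–B8
Each bag holds 2 vertices, so the decomposition has width 1, which upper-bounds the treewidth. G has an edge, so its treewidth is at least 1. Hence tw(G) = 1 exactly.

1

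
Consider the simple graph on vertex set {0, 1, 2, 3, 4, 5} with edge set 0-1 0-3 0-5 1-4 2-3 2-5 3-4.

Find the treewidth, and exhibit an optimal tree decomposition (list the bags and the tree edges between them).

Treewidth 2.
Bags: B1 = {0, 2, 5}  B2 = {0, 2, 3}  B3 = {0, 1, 3}  B4 = {1, 3, 4}
Tree: B1–B2, B2–B3, B3–B4

Each bag holds 3 vertices, so the decomposition has width 2, which upper-bounds the treewidth. For the lower bound, G contains the cycle 5–2–3–0–5, so G is not a forest; only forests have treewidth ≤ 1, hence tw(G) ≥ 2. Hence tw(G) = 2 exactly.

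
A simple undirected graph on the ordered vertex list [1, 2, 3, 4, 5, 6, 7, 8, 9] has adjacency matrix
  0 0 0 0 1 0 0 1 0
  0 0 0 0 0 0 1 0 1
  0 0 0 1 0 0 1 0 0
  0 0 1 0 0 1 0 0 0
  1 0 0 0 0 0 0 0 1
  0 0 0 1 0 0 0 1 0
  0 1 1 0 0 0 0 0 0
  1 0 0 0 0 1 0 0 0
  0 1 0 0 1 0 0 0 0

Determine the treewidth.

A width-2 tree decomposition is:
Bags: B1 = {1, 5, 9}  B2 = {1, 8, 9}  B3 = {6, 8, 9}  B4 = {4, 6, 9}  B5 = {3, 4, 9}  B6 = {3, 7, 9}  B7 = {2, 7, 9}
Tree: B1–B2, B2–B3, B3–B4, B4–B5, B5–B6, B6–B7
Every bag has size at most 3, so the width is 3 − 1 = 2 and tw(G) ≤ 2. Since 9–5–1–8–6–4–3–7–2–9 is a cycle in G, G is not acyclic. Forests are exactly the graphs of treewidth ≤ 1, so tw(G) ≥ 2. Therefore the treewidth is 2.

2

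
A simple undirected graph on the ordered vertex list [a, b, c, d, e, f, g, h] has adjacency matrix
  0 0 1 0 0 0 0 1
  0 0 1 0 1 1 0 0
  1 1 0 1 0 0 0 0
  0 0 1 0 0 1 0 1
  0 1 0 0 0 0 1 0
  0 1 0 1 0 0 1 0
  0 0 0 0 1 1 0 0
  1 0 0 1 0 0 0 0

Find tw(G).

2

A width-2 tree decomposition is:
Bags: B1 = {a, c, h}  B2 = {c, d, h}  B3 = {b, c, d}  B4 = {b, d, f}  B5 = {b, e, f}  B6 = {e, f, g}
Tree: B1–B2, B2–B3, B3–B4, B4–B5, B5–B6
Every bag has size at most 3, so the width is 3 − 1 = 2 and tw(G) ≤ 2. Since a–h–d–c–a is a cycle in G, G is not acyclic. Forests are exactly the graphs of treewidth ≤ 1, so tw(G) ≥ 2. Hence tw(G) = 2 exactly.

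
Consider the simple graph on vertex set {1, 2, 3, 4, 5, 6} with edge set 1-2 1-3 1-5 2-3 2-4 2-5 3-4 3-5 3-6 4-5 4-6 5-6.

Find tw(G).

3

A width-3 tree decomposition is:
Bags: B1 = {1, 2, 3, 5}  B2 = {2, 3, 4, 5}  B3 = {3, 4, 5, 6}
Tree: B1–B2, B2–B3
Each bag holds 4 vertices, so the decomposition has width 3, which upper-bounds the treewidth. On the other hand G contains the 4-clique {1, 2, 3, 5}. A clique must lie in a single bag of any decomposition, so no decomposition can have width below 3. Therefore the treewidth is 3.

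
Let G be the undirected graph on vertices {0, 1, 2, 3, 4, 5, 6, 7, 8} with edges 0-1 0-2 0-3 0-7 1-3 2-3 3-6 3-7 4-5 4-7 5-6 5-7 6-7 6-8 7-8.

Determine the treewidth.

A width-2 tree decomposition is:
Bags: B1 = {0, 3, 7}  B2 = {3, 6, 7}  B3 = {5, 6, 7}  B4 = {0, 1, 3}  B5 = {0, 2, 3}  B6 = {4, 5, 7}  B7 = {6, 7, 8}
Tree: B1–B2, B2–B3, B1–B4, B4–B5, B3–B6, B3–B7
The largest bag has 3 vertices, giving width 2; this decomposition certifies tw(G) ≤ 2. On the other hand G contains the 3-clique {0, 1, 3}. A clique must lie in a single bag of any decomposition, so no decomposition can have width below 2. Therefore the treewidth is 2.

2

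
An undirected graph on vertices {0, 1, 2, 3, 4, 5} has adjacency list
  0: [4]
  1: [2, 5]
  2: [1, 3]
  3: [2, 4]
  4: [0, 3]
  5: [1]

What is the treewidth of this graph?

A width-1 tree decomposition is:
Bags: B1 = {0, 4}  B2 = {3, 4}  B3 = {2, 3}  B4 = {1, 2}  B5 = {1, 5}
Tree: B1–B2, B2–B3, B3–B4, B4–B5
Each bag holds 2 vertices, so the decomposition has width 1, which upper-bounds the treewidth. Any graph with an edge has treewidth ≥ 1, and G has the edge 0–4. Hence tw(G) = 1 exactly.

1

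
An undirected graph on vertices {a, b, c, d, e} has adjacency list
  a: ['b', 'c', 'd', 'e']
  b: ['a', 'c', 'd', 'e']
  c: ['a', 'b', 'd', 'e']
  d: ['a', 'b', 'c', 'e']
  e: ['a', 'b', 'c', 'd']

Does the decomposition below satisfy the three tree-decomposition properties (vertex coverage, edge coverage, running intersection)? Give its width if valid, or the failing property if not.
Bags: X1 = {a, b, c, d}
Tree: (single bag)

A tree decomposition must satisfy three properties: every vertex lies in some bag; for every edge, both endpoints lie together in some bag; and for every vertex, the bags containing it form a connected subtree. Here vertex e appears in no bag, so the decomposition is invalid.

No — vertex e appears in no bag.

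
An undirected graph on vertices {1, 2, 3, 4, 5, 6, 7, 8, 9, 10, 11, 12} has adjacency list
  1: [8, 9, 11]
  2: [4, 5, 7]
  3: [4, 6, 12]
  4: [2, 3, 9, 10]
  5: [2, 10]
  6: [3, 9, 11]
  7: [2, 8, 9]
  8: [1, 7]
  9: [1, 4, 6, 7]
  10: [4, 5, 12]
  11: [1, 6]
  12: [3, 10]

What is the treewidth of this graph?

3

A width-3 tree decomposition is:
Bags: B1 = {2, 5, 10, 12}  B2 = {2, 4, 10, 12}  B3 = {2, 3, 4, 12}  B4 = {2, 3, 4, 7}  B5 = {3, 4, 7, 9}  B6 = {3, 6, 7, 9}  B7 = {6, 7, 8, 9}  B8 = {1, 6, 8, 9}  B9 = {1, 6, 8, 11}
Tree: B1–B2, B2–B3, B3–B4, B4–B5, B5–B6, B6–B7, B7–B8, B8–B9
Every bag has size at most 4, so the width is 4 − 1 = 3 and tw(G) ≤ 3. For the lower bound: the 4 vertex sets {5,10,12}, {2}, {4}, {3,6,7,9} are disjoint, each induces a connected subgraph, and every pair is joined by at least one edge of G. Contracting each set to a single vertex therefore yields K_{4} as a minor, and since treewidth is minor-monotone, tw(G) ≥ tw(K_{4}) = 3. The upper and lower bounds meet at 3, so that is the treewidth.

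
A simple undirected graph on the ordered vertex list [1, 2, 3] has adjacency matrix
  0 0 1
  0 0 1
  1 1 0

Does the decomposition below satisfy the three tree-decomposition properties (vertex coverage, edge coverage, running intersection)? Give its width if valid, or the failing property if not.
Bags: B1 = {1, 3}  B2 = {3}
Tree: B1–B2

No — vertex 2 appears in no bag.

A tree decomposition must satisfy three properties: every vertex lies in some bag; for every edge, both endpoints lie together in some bag; and for every vertex, the bags containing it form a connected subtree. Here vertex 2 appears in no bag, so the decomposition is invalid.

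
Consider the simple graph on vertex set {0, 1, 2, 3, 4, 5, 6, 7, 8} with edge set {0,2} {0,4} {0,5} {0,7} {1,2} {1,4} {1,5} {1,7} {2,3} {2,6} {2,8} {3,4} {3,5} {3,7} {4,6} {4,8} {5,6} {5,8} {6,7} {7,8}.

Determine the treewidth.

4

A width-4 tree decomposition is:
Bags: B1 = {2, 3, 4, 5, 7}  B2 = {2, 4, 5, 7, 8}  B3 = {1, 2, 4, 5, 7}  B4 = {0, 2, 4, 5, 7}  B5 = {2, 4, 5, 6, 7}
Tree: B1–B2, B2–B3, B3–B4, B4–B5
The largest bag has 5 vertices, giving width 4; this decomposition certifies tw(G) ≤ 4. For the lower bound: the 5 vertex sets {3,7}, {5,8}, {1,2}, {4}, {0} are disjoint, each induces a connected subgraph, and every pair is joined by at least one edge of G. Contracting each set to a single vertex therefore yields K_{5} as a minor, and since treewidth is minor-monotone, tw(G) ≥ tw(K_{5}) = 4. The upper and lower bounds meet at 4, so that is the treewidth.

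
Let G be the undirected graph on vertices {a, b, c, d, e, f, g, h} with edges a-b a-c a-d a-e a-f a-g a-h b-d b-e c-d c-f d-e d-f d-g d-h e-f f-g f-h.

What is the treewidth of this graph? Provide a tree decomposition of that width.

Treewidth 3.
Bags: B1 = {a, b, d, e}  B2 = {a, d, e, f}  B3 = {a, d, f, h}  B4 = {a, c, d, f}  B5 = {a, d, f, g}
Tree: B1–B2, B2–B3, B3–B4, B4–B5

Each bag holds 4 vertices, so the decomposition has width 3, which upper-bounds the treewidth. Conversely, {a, d, f, g} is a clique of size 4, and the vertices of any clique must share a bag in every tree decomposition; so some bag has ≥ 4 vertices and tw(G) ≥ 3. Combining the bounds, tw(G) = 3.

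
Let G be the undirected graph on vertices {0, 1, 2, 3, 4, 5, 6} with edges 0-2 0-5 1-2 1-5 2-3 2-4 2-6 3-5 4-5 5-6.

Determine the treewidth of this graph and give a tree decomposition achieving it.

Each bag holds 3 vertices, so the decomposition has width 2, which upper-bounds the treewidth. The edges 5–6–2–4–5 form a cycle, so G is not a tree and its treewidth is at least 2. Therefore the treewidth is 2.

Treewidth 2.
One optimal decomposition is:
Bags: B1 = {2, 5, 6}  B2 = {2, 4, 5}  B3 = {0, 2, 5}  B4 = {2, 3, 5}  B5 = {1, 2, 5}
Tree: B1–B2, B2–B3, B3–B4, B4–B5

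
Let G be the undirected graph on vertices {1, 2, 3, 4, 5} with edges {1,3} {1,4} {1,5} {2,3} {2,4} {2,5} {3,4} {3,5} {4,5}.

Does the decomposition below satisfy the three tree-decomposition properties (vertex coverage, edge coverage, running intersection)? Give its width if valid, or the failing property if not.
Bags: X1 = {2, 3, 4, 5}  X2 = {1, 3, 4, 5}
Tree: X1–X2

Yes; width 3.

Checking the three conditions: (i) the bags cover all of {1, 2, 3, 4, 5}; (ii) for each edge, some bag contains both endpoints; (iii) the bags containing any fixed vertex form a subtree. All hold, so the decomposition is valid with width 4 − 1 = 3.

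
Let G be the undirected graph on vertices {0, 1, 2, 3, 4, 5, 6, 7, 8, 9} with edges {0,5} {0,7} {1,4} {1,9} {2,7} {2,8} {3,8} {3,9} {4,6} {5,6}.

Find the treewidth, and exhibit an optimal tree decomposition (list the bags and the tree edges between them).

Treewidth 2.
Bags: B1 = {0, 5, 7}  B2 = {2, 5, 7}  B3 = {2, 5, 8}  B4 = {3, 5, 8}  B5 = {3, 5, 9}  B6 = {1, 5, 9}  B7 = {1, 4, 5}  B8 = {4, 5, 6}
Tree: B1–B2, B2–B3, B3–B4, B4–B5, B5–B6, B6–B7, B7–B8

The largest bag has 3 vertices, giving width 2; this decomposition certifies tw(G) ≤ 2. The edges 5–0–7–2–8–3–9–1–4–6–5 form a cycle, so G is not a tree and its treewidth is at least 2. Therefore the treewidth is 2.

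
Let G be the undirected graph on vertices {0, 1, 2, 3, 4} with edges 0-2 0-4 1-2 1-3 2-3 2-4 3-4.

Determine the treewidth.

2

A width-2 tree decomposition is:
Bags: B1 = {0, 2, 4}  B2 = {2, 3, 4}  B3 = {1, 2, 3}
Tree: B1–B2, B2–B3
The largest bag has 3 vertices, giving width 2; this decomposition certifies tw(G) ≤ 2. On the other hand G contains the 3-clique {0, 2, 4}. A clique must lie in a single bag of any decomposition, so no decomposition can have width below 2. Combining the bounds, tw(G) = 2.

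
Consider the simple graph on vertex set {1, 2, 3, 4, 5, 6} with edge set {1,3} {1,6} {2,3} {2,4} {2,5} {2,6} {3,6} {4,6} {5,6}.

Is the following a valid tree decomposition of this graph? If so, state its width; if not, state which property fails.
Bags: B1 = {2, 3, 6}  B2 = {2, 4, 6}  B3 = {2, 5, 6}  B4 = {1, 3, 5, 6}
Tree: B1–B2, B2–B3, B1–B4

A tree decomposition must satisfy three properties: every vertex lies in some bag; for every edge, both endpoints lie together in some bag; and for every vertex, the bags containing it form a connected subtree. Here bags containing vertex 5 are not connected in the tree, so the decomposition is invalid.

No — bags containing vertex 5 are not connected in the tree.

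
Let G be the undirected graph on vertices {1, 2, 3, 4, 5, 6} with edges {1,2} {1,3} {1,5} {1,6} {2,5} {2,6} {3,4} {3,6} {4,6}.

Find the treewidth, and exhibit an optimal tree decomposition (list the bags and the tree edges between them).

Each bag holds 3 vertices, so the decomposition has width 2, which upper-bounds the treewidth. Conversely, {1, 2, 5} is a clique of size 3, and the vertices of any clique must share a bag in every tree decomposition; so some bag has ≥ 3 vertices and tw(G) ≥ 2. Therefore the treewidth is 2.

Treewidth 2.
Bags: B1 = {1, 3, 6}  B2 = {1, 2, 6}  B3 = {1, 2, 5}  B4 = {3, 4, 6}
Tree: B1–B2, B2–B3, B1–B4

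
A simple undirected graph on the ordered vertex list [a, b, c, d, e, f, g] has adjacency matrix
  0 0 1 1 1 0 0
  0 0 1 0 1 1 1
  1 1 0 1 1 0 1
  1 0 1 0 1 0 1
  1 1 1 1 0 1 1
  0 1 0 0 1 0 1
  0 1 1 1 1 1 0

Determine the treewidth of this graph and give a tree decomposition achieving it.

Every bag has size at most 4, so the width is 4 − 1 = 3 and tw(G) ≤ 3. On the other hand G contains the 4-clique {c, d, e, g}. A clique must lie in a single bag of any decomposition, so no decomposition can have width below 3. Combining the bounds, tw(G) = 3.

Treewidth 3.
One such decomposition:
Bags: B1 = {b, c, e, g}  B2 = {b, e, f, g}  B3 = {c, d, e, g}  B4 = {a, c, d, e}
Tree: B1–B2, B1–B3, B3–B4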